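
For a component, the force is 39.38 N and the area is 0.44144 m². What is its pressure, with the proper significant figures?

89.21 Pa

pressure = 39.38 N ÷ 0.44144 m² = 89.2080463936… Pa.
39.38 has 4 significant figures; 0.44144 has 5.
Division/multiplication keeps the fewest: 4 significant figures.
Rounded: 89.21 Pa.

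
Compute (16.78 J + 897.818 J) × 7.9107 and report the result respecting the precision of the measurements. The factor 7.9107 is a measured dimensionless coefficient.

16.78 J + 897.818 J = 914.598 J; the sum is limited to 2 decimal places (5 s.f.).
Carrying full precision, 914.598 × 7.9107 = 7235.1103986 J; 7.9107 has 5 s.f., so the result keeps min(5, 5) = 5 s.f.
Rounded to 5 significant figures: 7235.1 J.

7235.1 J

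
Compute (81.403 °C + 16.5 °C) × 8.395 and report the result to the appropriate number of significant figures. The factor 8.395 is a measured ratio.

822 °C

81.403 °C + 16.5 °C = 97.903 °C; the sum is limited to 1 decimal place (3 s.f.).
Carrying full precision, 97.903 × 8.395 = 821.895685 °C; 8.395 has 4 s.f., so the result keeps min(3, 4) = 3 s.f.
Rounded to 3 significant figures: 822 °C.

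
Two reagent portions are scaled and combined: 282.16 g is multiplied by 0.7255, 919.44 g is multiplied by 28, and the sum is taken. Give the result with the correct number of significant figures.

2.6 × 10⁴ g

282.16 × 0.7255 = 204.70708 → 204.7 g (4 s.f., last digit at the 10^-1 place).
919.44 × 28 = 25744.32 → 2.6 × 10⁴ g (2 s.f., last digit at the 10^3 place).
Sum: 25949.02708 g; keep the coarser place, 10^3.
Result: 2.6 × 10⁴ g.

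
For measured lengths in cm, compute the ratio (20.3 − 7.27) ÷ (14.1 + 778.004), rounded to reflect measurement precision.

20.3 − 7.27 = 13.03, limited to 1 d.p. → 3 s.f.; 14.1 + 778.004 = 792.104, limited to 1 d.p. → 4 s.f.
Carrying full precision, 13.03 ÷ 792.104 = 0.0164498601194…; keep min(3, 4) = 3 s.f.
Rounded to 3 significant figures: 0.0164.

0.0164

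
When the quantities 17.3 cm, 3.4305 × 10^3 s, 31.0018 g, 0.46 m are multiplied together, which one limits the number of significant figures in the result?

0.46 m

17.3 cm → 3 s.f.; 3.4305 × 10^3 s → 5 s.f.; 31.0018 g → 6 s.f.; 0.46 m → 2 s.f.
The fewest is 2 significant figures, from 0.46 m.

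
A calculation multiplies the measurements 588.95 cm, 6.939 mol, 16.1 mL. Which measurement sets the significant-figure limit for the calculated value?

588.95 cm → 5 s.f.; 6.939 mol → 4 s.f.; 16.1 mL → 3 s.f.
The fewest is 3 significant figures, from 16.1 mL.

16.1 mL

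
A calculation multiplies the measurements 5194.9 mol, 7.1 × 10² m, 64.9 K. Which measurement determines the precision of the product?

5194.9 mol → 5 s.f.; 7.1 × 10² m → 2 s.f.; 64.9 K → 3 s.f.
The fewest is 2 significant figures, from 7.1 × 10² m.

7.1 × 10² m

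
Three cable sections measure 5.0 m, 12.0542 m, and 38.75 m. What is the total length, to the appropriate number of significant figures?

5.0 m + 12.0542 m + 38.75 m = 55.8042 m.
Addition/subtraction keeps the fewest decimal places: 5.0 → 1 decimal place, 12.0542 → 4 decimal places, 38.75 → 2 decimal places; limit is 1.
Rounded to 1 decimal place: 55.8 m.

55.8 m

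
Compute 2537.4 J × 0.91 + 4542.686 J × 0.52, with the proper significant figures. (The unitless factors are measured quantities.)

4.7 × 10^3 J

2537.4 × 0.91 = 2309.034 → 2.3 × 10^3 J (2 s.f., last digit at the 10^2 place).
4542.686 × 0.52 = 2362.19672 → 2.4 × 10^3 J (2 s.f., last digit at the 10^2 place).
Sum: 4671.23072 J; keep the coarser place, 10^2.
Result: 4.7 × 10^3 J.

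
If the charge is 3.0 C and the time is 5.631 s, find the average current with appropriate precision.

average current = 3.0 C ÷ 5.631 s = 0.532765050613… A.
3.0 has 2 significant figures; 5.631 has 4.
Division/multiplication keeps the fewest: 2 significant figures.
Rounded: 5.3 × 10^-1 A.

5.3 × 10^-1 A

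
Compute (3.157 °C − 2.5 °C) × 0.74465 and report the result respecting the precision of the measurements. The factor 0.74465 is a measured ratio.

0.5 °C

3.157 °C − 2.5 °C = 0.657 °C; the difference is limited to 1 decimal place (1 s.f.).
Carrying full precision, 0.657 × 0.74465 = 0.48923505 °C; 0.74465 has 5 s.f., so the result keeps min(1, 5) = 1 s.f.
Rounded to 1 significant figure: 0.5 °C.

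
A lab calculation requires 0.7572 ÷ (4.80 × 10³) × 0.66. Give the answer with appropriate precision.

1.0 × 10⁻⁴

0.7572 ÷ (4.80 × 10³) × 0.66 = 0.000104115
Multiplication/division keeps the fewest significant figures: 0.7572 → 4 s.f., 4.80 × 10³ → 3 s.f., 0.66 → 2 s.f.; limit is 2.
Rounded to 2 significant figures: 1.0 × 10⁻⁴.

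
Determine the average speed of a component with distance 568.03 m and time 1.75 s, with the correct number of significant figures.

325 m/s

average speed = 568.03 m ÷ 1.75 s = 324.588571429… m/s.
568.03 has 5 significant figures; 1.75 has 3.
Division/multiplication keeps the fewest: 3 significant figures.
Rounded: 325 m/s.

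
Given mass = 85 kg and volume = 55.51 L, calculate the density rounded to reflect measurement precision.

1.5 kg/L

density = 85 kg ÷ 55.51 L = 1.53125562962… kg/L.
85 has 2 significant figures; 55.51 has 4.
Division/multiplication keeps the fewest: 2 significant figures.
Rounded: 1.5 kg/L.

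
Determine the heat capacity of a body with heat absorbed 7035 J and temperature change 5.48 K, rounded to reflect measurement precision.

1.28 × 10^3 J/K

heat capacity = 7035 J ÷ 5.48 K = 1283.75912409… J/K.
7035 has 4 significant figures; 5.48 has 3.
Division/multiplication keeps the fewest: 3 significant figures.
Rounded: 1.28 × 10^3 J/K.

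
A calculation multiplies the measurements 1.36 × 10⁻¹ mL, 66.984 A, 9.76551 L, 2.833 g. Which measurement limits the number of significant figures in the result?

1.36 × 10⁻¹ mL → 3 s.f.; 66.984 A → 5 s.f.; 9.76551 L → 6 s.f.; 2.833 g → 4 s.f.
The fewest is 3 significant figures, from 1.36 × 10⁻¹ mL.

1.36 × 10⁻¹ mL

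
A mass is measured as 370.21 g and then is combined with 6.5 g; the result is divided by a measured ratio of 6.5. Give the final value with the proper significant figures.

370.21 g + 6.5 g = 376.71 g; the sum is limited to 1 decimal place (4 s.f.).
Carrying full precision, 376.71 ÷ 6.5 = 57.9553846154… g; 6.5 has 2 s.f., so the result keeps min(4, 2) = 2 s.f.
Rounded to 2 significant figures: 58 g.

58 g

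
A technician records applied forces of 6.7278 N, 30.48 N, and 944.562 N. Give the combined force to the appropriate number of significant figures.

6.7278 N + 30.48 N + 944.562 N = 981.7698 N.
Addition/subtraction keeps the fewest decimal places: 6.7278 → 4 decimal places, 30.48 → 2 decimal places, 944.562 → 3 decimal places; limit is 2.
Rounded to 2 decimal places: 981.77 N.

981.77 N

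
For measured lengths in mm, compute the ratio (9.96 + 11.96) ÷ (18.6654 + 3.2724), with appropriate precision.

0.9992

9.96 + 11.96 = 21.92, limited to 2 d.p. → 4 s.f.; 18.6654 + 3.2724 = 21.9378, limited to 4 d.p. → 6 s.f.
Carrying full precision, 21.92 ÷ 21.9378 = 0.999188615084…; keep min(4, 6) = 4 s.f.
Rounded to 4 significant figures: 0.9992.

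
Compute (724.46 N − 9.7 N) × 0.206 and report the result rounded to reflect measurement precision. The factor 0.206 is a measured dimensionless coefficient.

147 N

724.46 N − 9.7 N = 714.76 N; the difference is limited to 1 decimal place (4 s.f.).
Carrying full precision, 714.76 × 0.206 = 147.24056 N; 0.206 has 3 s.f., so the result keeps min(4, 3) = 3 s.f.
Rounded to 3 significant figures: 147 N.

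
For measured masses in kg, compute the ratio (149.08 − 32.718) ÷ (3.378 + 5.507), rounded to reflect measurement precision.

13.10

149.08 − 32.718 = 116.362, limited to 2 d.p. → 5 s.f.; 3.378 + 5.507 = 8.885, limited to 3 d.p. → 4 s.f.
Carrying full precision, 116.362 ÷ 8.885 = 13.0964546989…; keep min(5, 4) = 4 s.f.
Rounded to 4 significant figures: 13.10.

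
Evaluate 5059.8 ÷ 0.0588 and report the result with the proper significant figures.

5059.8 ÷ 0.0588 = 86051.0204082…
Multiplication/division keeps the fewest significant figures: 5059.8 → 5 s.f., 0.0588 → 3 s.f.; limit is 3.
Rounded to 3 significant figures: 8.61 × 10^4.

8.61 × 10^4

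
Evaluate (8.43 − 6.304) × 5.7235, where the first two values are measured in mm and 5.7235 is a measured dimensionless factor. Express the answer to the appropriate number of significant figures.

8.43 mm − 6.304 mm = 2.126 mm; the difference is limited to 2 decimal places (3 s.f.).
Carrying full precision, 2.126 × 5.7235 = 12.168161 mm; 5.7235 has 5 s.f., so the result keeps min(3, 5) = 3 s.f.
Rounded to 3 significant figures: 12.2 mm.

12.2 mm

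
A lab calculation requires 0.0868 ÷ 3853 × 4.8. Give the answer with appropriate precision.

0.0868 ÷ 3853 × 4.8 = 0.00010813392162…
Multiplication/division keeps the fewest significant figures: 0.0868 → 3 s.f., 3853 → 4 s.f., 4.8 → 2 s.f.; limit is 2.
Rounded to 2 significant figures: 1.1 × 10⁻⁴.

1.1 × 10⁻⁴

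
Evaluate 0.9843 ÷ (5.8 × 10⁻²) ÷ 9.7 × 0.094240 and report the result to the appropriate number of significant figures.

0.16

0.9843 ÷ (5.8 × 10⁻²) ÷ 9.7 × 0.094240 = 0.164878123…
Multiplication/division keeps the fewest significant figures: 0.9843 → 4 s.f., 5.8 × 10⁻² → 2 s.f., 9.7 → 2 s.f., 0.094240 → 5 s.f.; limit is 2.
Rounded to 2 significant figures: 0.16.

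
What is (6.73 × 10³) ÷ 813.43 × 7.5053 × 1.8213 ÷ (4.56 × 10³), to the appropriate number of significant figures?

(6.73 × 10³) ÷ 813.43 × 7.5053 × 1.8213 ÷ (4.56 × 10³) = 0.0248015932127…
Multiplication/division keeps the fewest significant figures: 6.73 × 10³ → 3 s.f., 813.43 → 5 s.f., 7.5053 → 5 s.f., 1.8213 → 5 s.f., 4.56 × 10³ → 3 s.f.; limit is 3.
Rounded to 3 significant figures: 0.0248.

0.0248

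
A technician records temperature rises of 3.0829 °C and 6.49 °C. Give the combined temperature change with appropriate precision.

9.57 °C

3.0829 °C + 6.49 °C = 9.5729 °C.
Addition/subtraction keeps the fewest decimal places: 3.0829 → 4 decimal places, 6.49 → 2 decimal places; limit is 2.
Rounded to 2 decimal places: 9.57 °C.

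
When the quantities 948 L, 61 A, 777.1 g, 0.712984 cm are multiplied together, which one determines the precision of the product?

61 A

948 L → 3 s.f.; 61 A → 2 s.f.; 777.1 g → 4 s.f.; 0.712984 cm → 6 s.f.
The fewest is 2 significant figures, from 61 A.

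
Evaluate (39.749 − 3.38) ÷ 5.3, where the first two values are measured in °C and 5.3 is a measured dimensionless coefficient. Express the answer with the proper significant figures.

39.749 °C − 3.38 °C = 36.369 °C; the difference is limited to 2 decimal places (4 s.f.).
Carrying full precision, 36.369 ÷ 5.3 = 6.8620754717… °C; 5.3 has 2 s.f., so the result keeps min(4, 2) = 2 s.f.
Rounded to 2 significant figures: 6.9 °C.

6.9 °C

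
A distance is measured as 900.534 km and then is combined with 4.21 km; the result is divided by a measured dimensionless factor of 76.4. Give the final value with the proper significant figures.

900.534 km + 4.21 km = 904.744 km; the sum is limited to 2 decimal places (5 s.f.).
Carrying full precision, 904.744 ÷ 76.4 = 11.8421989529… km; 76.4 has 3 s.f., so the result keeps min(5, 3) = 3 s.f.
Rounded to 3 significant figures: 11.8 km.

11.8 km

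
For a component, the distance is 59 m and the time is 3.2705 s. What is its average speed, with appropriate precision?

average speed = 59 m ÷ 3.2705 s = 18.0400550375… m/s.
59 has 2 significant figures; 3.2705 has 5.
Division/multiplication keeps the fewest: 2 significant figures.
Rounded: 18 m/s.

18 m/s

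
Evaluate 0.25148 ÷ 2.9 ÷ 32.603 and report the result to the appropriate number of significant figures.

0.25148 ÷ 2.9 ÷ 32.603 = 0.00265979331286…
Multiplication/division keeps the fewest significant figures: 0.25148 → 5 s.f., 2.9 → 2 s.f., 32.603 → 5 s.f.; limit is 2.
Rounded to 2 significant figures: 0.0027.

0.0027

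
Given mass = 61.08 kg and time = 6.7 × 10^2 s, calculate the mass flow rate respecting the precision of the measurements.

0.091 kg/s

mass flow rate = 61.08 kg ÷ 6.7 × 10^2 s = 0.0911641791045… kg/s.
61.08 has 4 significant figures; 6.7 × 10^2 has 2.
Division/multiplication keeps the fewest: 2 significant figures.
Rounded: 0.091 kg/s.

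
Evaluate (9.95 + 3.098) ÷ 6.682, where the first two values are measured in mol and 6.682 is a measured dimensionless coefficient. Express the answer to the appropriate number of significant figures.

1.953 mol

9.95 mol + 3.098 mol = 13.048 mol; the sum is limited to 2 decimal places (4 s.f.).
Carrying full precision, 13.048 ÷ 6.682 = 1.95270876983… mol; 6.682 has 4 s.f., so the result keeps min(4, 4) = 4 s.f.
Rounded to 4 significant figures: 1.953 mol.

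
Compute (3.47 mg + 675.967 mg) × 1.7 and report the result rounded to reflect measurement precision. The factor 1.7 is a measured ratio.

3.47 mg + 675.967 mg = 679.437 mg; the sum is limited to 2 decimal places (5 s.f.).
Carrying full precision, 679.437 × 1.7 = 1155.0429 mg; 1.7 has 2 s.f., so the result keeps min(5, 2) = 2 s.f.
Rounded to 2 significant figures: 1.2 × 10³ mg.

1.2 × 10³ mg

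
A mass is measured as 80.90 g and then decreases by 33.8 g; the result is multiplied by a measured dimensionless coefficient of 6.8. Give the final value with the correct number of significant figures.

80.90 g − 33.8 g = 47.10 g; the difference is limited to 1 decimal place (3 s.f.).
Carrying full precision, 47.10 × 6.8 = 320.28 g; 6.8 has 2 s.f., so the result keeps min(3, 2) = 2 s.f.
Rounded to 2 significant figures: 3.2 × 10^2 g.

3.2 × 10^2 g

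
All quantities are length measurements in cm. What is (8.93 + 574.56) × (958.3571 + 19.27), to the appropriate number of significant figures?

8.93 + 574.56 = 583.49, limited to 2 d.p. → 5 s.f.; 958.3571 + 19.27 = 977.6271, limited to 2 d.p. → 5 s.f.
Carrying full precision, 583.49 × 977.6271 = 570435.636579; keep min(5, 5) = 5 s.f.
Rounded to 5 significant figures: 5.7044 × 10⁵ cm².

5.7044 × 10⁵ cm²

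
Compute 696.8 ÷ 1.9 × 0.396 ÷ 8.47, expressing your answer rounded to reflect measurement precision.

17

696.8 ÷ 1.9 × 0.396 ÷ 8.47 = 17.1461380725…
Multiplication/division keeps the fewest significant figures: 696.8 → 4 s.f., 1.9 → 2 s.f., 0.396 → 3 s.f., 8.47 → 3 s.f.; limit is 2.
Rounded to 2 significant figures: 17.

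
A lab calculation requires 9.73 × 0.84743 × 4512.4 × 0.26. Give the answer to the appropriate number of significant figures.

9.73 × 0.84743 × 4512.4 × 0.26 = 9673.81133533…
Multiplication/division keeps the fewest significant figures: 9.73 → 3 s.f., 0.84743 → 5 s.f., 4512.4 → 5 s.f., 0.26 → 2 s.f.; limit is 2.
Rounded to 2 significant figures: 9.7 × 10³.

9.7 × 10³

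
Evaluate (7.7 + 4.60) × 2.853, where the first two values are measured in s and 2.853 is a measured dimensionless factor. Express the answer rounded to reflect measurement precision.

35.1 s

7.7 s + 4.60 s = 12.30 s; the sum is limited to 1 decimal place (3 s.f.).
Carrying full precision, 12.30 × 2.853 = 35.0919 s; 2.853 has 4 s.f., so the result keeps min(3, 4) = 3 s.f.
Rounded to 3 significant figures: 35.1 s.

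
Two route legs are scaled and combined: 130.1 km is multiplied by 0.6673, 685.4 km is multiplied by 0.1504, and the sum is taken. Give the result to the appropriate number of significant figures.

189.9 km

130.1 × 0.6673 = 86.81573 → 86.82 km (4 s.f., last digit at the 10^-2 place).
685.4 × 0.1504 = 103.08416 → 1.031 × 10^2 km (4 s.f., last digit at the 10^-1 place).
Sum: 189.89989 km; keep the coarser place, 10^-1.
Result: 189.9 km.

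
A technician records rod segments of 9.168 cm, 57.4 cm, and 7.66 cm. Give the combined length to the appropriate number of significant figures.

9.168 cm + 57.4 cm + 7.66 cm = 74.228 cm.
Addition/subtraction keeps the fewest decimal places: 9.168 → 3 decimal places, 57.4 → 1 decimal place, 7.66 → 2 decimal places; limit is 1.
Rounded to 1 decimal place: 74.2 cm.

74.2 cm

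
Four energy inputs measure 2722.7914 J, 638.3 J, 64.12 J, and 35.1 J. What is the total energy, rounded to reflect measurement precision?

2722.7914 J + 638.3 J + 64.12 J + 35.1 J = 3460.3114 J.
Addition/subtraction keeps the fewest decimal places: 2722.7914 → 4 decimal places, 638.3 → 1 decimal place, 64.12 → 2 decimal places, 35.1 → 1 decimal place; limit is 1.
Rounded to 1 decimal place: 3460.3 J.

3460.3 J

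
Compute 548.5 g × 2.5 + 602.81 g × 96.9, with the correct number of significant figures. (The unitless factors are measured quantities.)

5.98 × 10^4 g

548.5 × 2.5 = 1371.25 → 1.4 × 10^3 g (2 s.f., last digit at the 10^2 place).
602.81 × 96.9 = 58412.289 → 5.84 × 10^4 g (3 s.f., last digit at the 10^2 place).
Sum: 59783.539 g; keep the coarser place, 10^2.
Result: 5.98 × 10^4 g.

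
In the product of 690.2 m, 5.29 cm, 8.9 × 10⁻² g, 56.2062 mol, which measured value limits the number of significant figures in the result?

8.9 × 10⁻² g

690.2 m → 4 s.f.; 5.29 cm → 3 s.f.; 8.9 × 10⁻² g → 2 s.f.; 56.2062 mol → 6 s.f.
The fewest is 2 significant figures, from 8.9 × 10⁻² g.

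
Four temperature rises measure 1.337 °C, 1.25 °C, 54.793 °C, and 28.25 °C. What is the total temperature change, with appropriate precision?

85.63 °C

1.337 °C + 1.25 °C + 54.793 °C + 28.25 °C = 85.630 °C.
Addition/subtraction keeps the fewest decimal places: 1.337 → 3 decimal places, 1.25 → 2 decimal places, 54.793 → 3 decimal places, 28.25 → 2 decimal places; limit is 2.
Rounded to 2 decimal places: 85.63 °C.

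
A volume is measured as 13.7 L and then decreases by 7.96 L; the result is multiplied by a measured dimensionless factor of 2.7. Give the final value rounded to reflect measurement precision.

15 L

13.7 L − 7.96 L = 5.74 L; the difference is limited to 1 decimal place (2 s.f.).
Carrying full precision, 5.74 × 2.7 = 15.498 L; 2.7 has 2 s.f., so the result keeps min(2, 2) = 2 s.f.
Rounded to 2 significant figures: 15 L.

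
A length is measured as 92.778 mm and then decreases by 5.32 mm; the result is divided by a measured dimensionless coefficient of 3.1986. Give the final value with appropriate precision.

27.34 mm

92.778 mm − 5.32 mm = 87.458 mm; the difference is limited to 2 decimal places (4 s.f.).
Carrying full precision, 87.458 ÷ 3.1986 = 27.342587382… mm; 3.1986 has 5 s.f., so the result keeps min(4, 5) = 4 s.f.
Rounded to 4 significant figures: 27.34 mm.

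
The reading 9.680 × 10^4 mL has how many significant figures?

4

9.680 × 10^4: in scientific notation every digit of the coefficient is significant.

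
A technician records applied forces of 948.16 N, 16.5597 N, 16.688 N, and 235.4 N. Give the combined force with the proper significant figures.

1216.8 N

948.16 N + 16.5597 N + 16.688 N + 235.4 N = 1216.8077 N.
Addition/subtraction keeps the fewest decimal places: 948.16 → 2 decimal places, 16.5597 → 4 decimal places, 16.688 → 3 decimal places, 235.4 → 1 decimal place; limit is 1.
Rounded to 1 decimal place: 1216.8 N.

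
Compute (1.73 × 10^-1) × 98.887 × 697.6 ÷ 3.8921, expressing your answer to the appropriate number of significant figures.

3.07 × 10^3

(1.73 × 10^-1) × 98.887 × 697.6 ÷ 3.8921 = 3066.25159107…
Multiplication/division keeps the fewest significant figures: 1.73 × 10^-1 → 3 s.f., 98.887 → 5 s.f., 697.6 → 4 s.f., 3.8921 → 5 s.f.; limit is 3.
Rounded to 3 significant figures: 3.07 × 10^3.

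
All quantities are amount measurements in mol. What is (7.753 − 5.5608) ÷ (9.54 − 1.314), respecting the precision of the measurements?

0.266

7.753 − 5.5608 = 2.1922, limited to 3 d.p. → 4 s.f.; 9.54 − 1.314 = 8.226, limited to 2 d.p. → 3 s.f.
Carrying full precision, 2.1922 ÷ 8.226 = 0.266496474593…; keep min(4, 3) = 3 s.f.
Rounded to 3 significant figures: 0.266.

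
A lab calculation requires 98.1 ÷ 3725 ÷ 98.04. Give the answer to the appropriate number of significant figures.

2.69 × 10⁻⁴

98.1 ÷ 3725 ÷ 98.04 = 0.000268620669827…
Multiplication/division keeps the fewest significant figures: 98.1 → 3 s.f., 3725 → 4 s.f., 98.04 → 4 s.f.; limit is 3.
Rounded to 3 significant figures: 2.69 × 10⁻⁴.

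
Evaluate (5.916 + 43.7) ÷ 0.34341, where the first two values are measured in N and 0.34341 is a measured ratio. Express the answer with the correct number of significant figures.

144 N

5.916 N + 43.7 N = 49.616 N; the sum is limited to 1 decimal place (3 s.f.).
Carrying full precision, 49.616 ÷ 0.34341 = 144.480358755… N; 0.34341 has 5 s.f., so the result keeps min(3, 5) = 3 s.f.
Rounded to 3 significant figures: 144 N.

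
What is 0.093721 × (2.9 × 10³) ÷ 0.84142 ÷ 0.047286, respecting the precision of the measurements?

0.093721 × (2.9 × 10³) ÷ 0.84142 ÷ 0.047286 = 6831.0820716…
Multiplication/division keeps the fewest significant figures: 0.093721 → 5 s.f., 2.9 × 10³ → 2 s.f., 0.84142 → 5 s.f., 0.047286 → 5 s.f.; limit is 2.
Rounded to 2 significant figures: 6.8 × 10³.

6.8 × 10³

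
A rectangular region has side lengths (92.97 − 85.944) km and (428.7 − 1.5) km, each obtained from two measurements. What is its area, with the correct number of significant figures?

92.97 − 85.944 = 7.026, limited to 2 d.p. → 3 s.f.; 428.7 − 1.5 = 427.2, limited to 1 d.p. → 4 s.f.
Carrying full precision, 7.026 × 427.2 = 3001.5072; keep min(3, 4) = 3 s.f.
Rounded to 3 significant figures: 3.00 × 10³ km².

3.00 × 10³ km²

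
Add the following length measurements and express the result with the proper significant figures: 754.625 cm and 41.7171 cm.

754.625 cm + 41.7171 cm = 796.3421 cm.
Addition/subtraction keeps the fewest decimal places: 754.625 → 3 decimal places, 41.7171 → 4 decimal places; limit is 3.
Rounded to 3 decimal places: 796.342 cm.

796.342 cm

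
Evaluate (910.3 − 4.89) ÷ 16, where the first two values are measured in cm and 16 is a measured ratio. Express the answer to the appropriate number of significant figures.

57 cm

910.3 cm − 4.89 cm = 905.41 cm; the difference is limited to 1 decimal place (4 s.f.).
Carrying full precision, 905.41 ÷ 16 = 56.588125 cm; 16 has 2 s.f., so the result keeps min(4, 2) = 2 s.f.
Rounded to 2 significant figures: 57 cm.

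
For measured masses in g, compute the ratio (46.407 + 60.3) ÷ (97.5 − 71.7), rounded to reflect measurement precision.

46.407 + 60.3 = 106.707, limited to 1 d.p. → 4 s.f.; 97.5 − 71.7 = 25.8, limited to 1 d.p. → 3 s.f.
Carrying full precision, 106.707 ÷ 25.8 = 4.13593023256…; keep min(4, 3) = 3 s.f.
Rounded to 3 significant figures: 4.14.

4.14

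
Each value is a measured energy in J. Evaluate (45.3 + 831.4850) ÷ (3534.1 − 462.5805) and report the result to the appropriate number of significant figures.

0.2855

45.3 + 831.4850 = 876.7850, limited to 1 d.p. → 4 s.f.; 3534.1 − 462.5805 = 3071.5195, limited to 1 d.p. → 5 s.f.
Carrying full precision, 876.7850 ÷ 3071.5195 = 0.285456432883…; keep min(4, 5) = 4 s.f.
Rounded to 4 significant figures: 0.2855.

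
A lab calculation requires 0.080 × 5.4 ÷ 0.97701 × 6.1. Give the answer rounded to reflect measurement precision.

0.080 × 5.4 ÷ 0.97701 × 6.1 = 2.69720883103…
Multiplication/division keeps the fewest significant figures: 0.080 → 2 s.f., 5.4 → 2 s.f., 0.97701 → 5 s.f., 6.1 → 2 s.f.; limit is 2.
Rounded to 2 significant figures: 2.7.

2.7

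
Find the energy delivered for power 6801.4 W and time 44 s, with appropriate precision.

3.0 × 10^5 J

energy delivered = 6801.4 W × 44 s = 299261.6 J.
6801.4 has 5 significant figures; 44 has 2.
Division/multiplication keeps the fewest: 2 significant figures.
Rounded: 3.0 × 10^5 J.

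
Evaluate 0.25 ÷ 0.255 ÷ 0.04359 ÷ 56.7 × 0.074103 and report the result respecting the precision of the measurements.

0.25 ÷ 0.255 ÷ 0.04359 ÷ 56.7 × 0.074103 = 0.0293944738389…
Multiplication/division keeps the fewest significant figures: 0.25 → 2 s.f., 0.255 → 3 s.f., 0.04359 → 4 s.f., 56.7 → 3 s.f., 0.074103 → 5 s.f.; limit is 2.
Rounded to 2 significant figures: 0.029.

0.029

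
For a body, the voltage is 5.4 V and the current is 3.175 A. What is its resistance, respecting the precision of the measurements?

resistance = 5.4 V ÷ 3.175 A = 1.70078740157… Ω.
5.4 has 2 significant figures; 3.175 has 4.
Division/multiplication keeps the fewest: 2 significant figures.
Rounded: 1.7 Ω.

1.7 Ω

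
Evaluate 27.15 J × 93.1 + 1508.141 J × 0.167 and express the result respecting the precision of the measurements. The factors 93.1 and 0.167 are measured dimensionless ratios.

27.15 × 93.1 = 2527.665 → 2.53 × 10³ J (3 s.f., last digit at the 10^1 place).
1508.141 × 0.167 = 251.859547 → 2.52 × 10² J (3 s.f., last digit at the 10^0 place).
Sum: 2779.524547 J; keep the coarser place, 10^1.
Result: 2.78 × 10³ J.

2.78 × 10³ J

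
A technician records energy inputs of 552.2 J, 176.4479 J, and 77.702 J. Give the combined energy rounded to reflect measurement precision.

552.2 J + 176.4479 J + 77.702 J = 806.3499 J.
Addition/subtraction keeps the fewest decimal places: 552.2 → 1 decimal place, 176.4479 → 4 decimal places, 77.702 → 3 decimal places; limit is 1.
Rounded to 1 decimal place: 806.3 J.

806.3 J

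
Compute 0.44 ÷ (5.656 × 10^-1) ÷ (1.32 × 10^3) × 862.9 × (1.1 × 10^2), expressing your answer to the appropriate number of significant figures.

0.44 ÷ (5.656 × 10^-1) ÷ (1.32 × 10^3) × 862.9 × (1.1 × 10^2) = 55.9400047148…
Multiplication/division keeps the fewest significant figures: 0.44 → 2 s.f., 5.656 × 10^-1 → 4 s.f., 1.32 × 10^3 → 3 s.f., 862.9 → 4 s.f., 1.1 × 10^2 → 2 s.f.; limit is 2.
Rounded to 2 significant figures: 56.

56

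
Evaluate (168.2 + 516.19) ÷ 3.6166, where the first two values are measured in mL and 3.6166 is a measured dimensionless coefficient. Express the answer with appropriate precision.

168.2 mL + 516.19 mL = 684.39 mL; the sum is limited to 1 decimal place (4 s.f.).
Carrying full precision, 684.39 ÷ 3.6166 = 189.235746281… mL; 3.6166 has 5 s.f., so the result keeps min(4, 5) = 4 s.f.
Rounded to 4 significant figures: 189.2 mL.

189.2 mL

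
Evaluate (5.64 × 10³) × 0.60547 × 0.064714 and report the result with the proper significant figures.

221

(5.64 × 10³) × 0.60547 × 0.064714 = 220.988654671…
Multiplication/division keeps the fewest significant figures: 5.64 × 10³ → 3 s.f., 0.60547 → 5 s.f., 0.064714 → 5 s.f.; limit is 3.
Rounded to 3 significant figures: 221.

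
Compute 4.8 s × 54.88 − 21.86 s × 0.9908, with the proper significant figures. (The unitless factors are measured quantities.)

4.8 × 54.88 = 263.424 → 2.6 × 10^2 s (2 s.f., last digit at the 10^1 place).
21.86 × 0.9908 = 21.658888 → 21.66 s (4 s.f., last digit at the 10^-2 place).
Difference: 241.765112 s; keep the coarser place, 10^1.
Result: 2.4 × 10^2 s.

2.4 × 10^2 s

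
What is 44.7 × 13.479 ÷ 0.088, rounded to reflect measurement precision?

6.8 × 10³

44.7 × 13.479 ÷ 0.088 = 6846.71931818…
Multiplication/division keeps the fewest significant figures: 44.7 → 3 s.f., 13.479 → 5 s.f., 0.088 → 2 s.f.; limit is 2.
Rounded to 2 significant figures: 6.8 × 10³.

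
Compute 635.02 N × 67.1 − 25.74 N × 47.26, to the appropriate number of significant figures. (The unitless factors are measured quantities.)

4.14 × 10^4 N

635.02 × 67.1 = 42609.842 → 4.26 × 10^4 N (3 s.f., last digit at the 10^2 place).
25.74 × 47.26 = 1216.4724 → 1216 N (4 s.f., last digit at the 10^0 place).
Difference: 41393.3696 N; keep the coarser place, 10^2.
Result: 4.14 × 10^4 N.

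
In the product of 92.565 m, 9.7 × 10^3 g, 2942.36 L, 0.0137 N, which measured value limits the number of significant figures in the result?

9.7 × 10^3 g

92.565 m → 5 s.f.; 9.7 × 10^3 g → 2 s.f.; 2942.36 L → 6 s.f.; 0.0137 N → 3 s.f.
The fewest is 2 significant figures, from 9.7 × 10^3 g.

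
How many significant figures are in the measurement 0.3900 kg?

0.3900: leading zeros are not significant; trailing zeros after a decimal point are significant.

4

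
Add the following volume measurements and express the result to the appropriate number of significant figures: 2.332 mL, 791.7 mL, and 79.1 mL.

873.1 mL

2.332 mL + 791.7 mL + 79.1 mL = 873.132 mL.
Addition/subtraction keeps the fewest decimal places: 2.332 → 3 decimal places, 791.7 → 1 decimal place, 79.1 → 1 decimal place; limit is 1.
Rounded to 1 decimal place: 873.1 mL.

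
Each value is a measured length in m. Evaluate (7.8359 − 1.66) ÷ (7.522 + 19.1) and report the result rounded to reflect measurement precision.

0.232

7.8359 − 1.66 = 6.1759, limited to 2 d.p. → 3 s.f.; 7.522 + 19.1 = 26.622, limited to 1 d.p. → 3 s.f.
Carrying full precision, 6.1759 ÷ 26.622 = 0.231984824581…; keep min(3, 3) = 3 s.f.
Rounded to 3 significant figures: 0.232.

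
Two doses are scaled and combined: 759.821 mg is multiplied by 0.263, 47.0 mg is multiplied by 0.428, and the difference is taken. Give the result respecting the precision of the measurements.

759.821 × 0.263 = 199.832923 → 2.00 × 10^2 mg (3 s.f., last digit at the 10^0 place).
47.0 × 0.428 = 20.116 → 20.1 mg (3 s.f., last digit at the 10^-1 place).
Difference: 179.716923 mg; keep the coarser place, 10^0.
Result: 1.80 × 10^2 mg.

1.80 × 10^2 mg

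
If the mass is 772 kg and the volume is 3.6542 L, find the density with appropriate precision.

211 kg/L

density = 772 kg ÷ 3.6542 L = 211.2637513… kg/L.
772 has 3 significant figures; 3.6542 has 5.
Division/multiplication keeps the fewest: 3 significant figures.
Rounded: 211 kg/L.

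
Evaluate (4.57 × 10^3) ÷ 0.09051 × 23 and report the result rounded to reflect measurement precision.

1.2 × 10^6

(4.57 × 10^3) ÷ 0.09051 × 23 = 1161308.14275…
Multiplication/division keeps the fewest significant figures: 4.57 × 10^3 → 3 s.f., 0.09051 → 4 s.f., 23 → 2 s.f.; limit is 2.
Rounded to 2 significant figures: 1.2 × 10^6.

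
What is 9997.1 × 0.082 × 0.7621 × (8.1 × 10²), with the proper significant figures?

5.1 × 10⁵

9997.1 × 0.082 × 0.7621 × (8.1 × 10²) = 506040.025822…
Multiplication/division keeps the fewest significant figures: 9997.1 → 5 s.f., 0.082 → 2 s.f., 0.7621 → 4 s.f., 8.1 × 10² → 2 s.f.; limit is 2.
Rounded to 2 significant figures: 5.1 × 10⁵.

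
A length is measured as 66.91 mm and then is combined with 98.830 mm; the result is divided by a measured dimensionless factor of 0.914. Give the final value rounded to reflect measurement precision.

181 mm

66.91 mm + 98.830 mm = 165.740 mm; the sum is limited to 2 decimal places (5 s.f.).
Carrying full precision, 165.740 ÷ 0.914 = 181.334792123… mm; 0.914 has 3 s.f., so the result keeps min(5, 3) = 3 s.f.
Rounded to 3 significant figures: 181 mm.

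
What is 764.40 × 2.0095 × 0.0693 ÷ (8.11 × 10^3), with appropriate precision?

764.40 × 2.0095 × 0.0693 ÷ (8.11 × 10^3) = 0.0131256575512…
Multiplication/division keeps the fewest significant figures: 764.40 → 5 s.f., 2.0095 → 5 s.f., 0.0693 → 3 s.f., 8.11 × 10^3 → 3 s.f.; limit is 3.
Rounded to 3 significant figures: 0.0131.

0.0131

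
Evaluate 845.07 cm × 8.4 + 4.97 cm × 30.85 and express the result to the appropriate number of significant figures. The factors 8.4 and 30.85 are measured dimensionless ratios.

7.3 × 10^3 cm

845.07 × 8.4 = 7098.588 → 7.1 × 10^3 cm (2 s.f., last digit at the 10^2 place).
4.97 × 30.85 = 153.3245 → 153 cm (3 s.f., last digit at the 10^0 place).
Sum: 7251.9125 cm; keep the coarser place, 10^2.
Result: 7.3 × 10^3 cm.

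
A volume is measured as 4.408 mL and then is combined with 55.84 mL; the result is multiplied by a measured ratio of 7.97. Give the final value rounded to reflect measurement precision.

480. mL

4.408 mL + 55.84 mL = 60.248 mL; the sum is limited to 2 decimal places (4 s.f.).
Carrying full precision, 60.248 × 7.97 = 480.17656 mL; 7.97 has 3 s.f., so the result keeps min(4, 3) = 3 s.f.
Rounded to 3 significant figures: 480. mL.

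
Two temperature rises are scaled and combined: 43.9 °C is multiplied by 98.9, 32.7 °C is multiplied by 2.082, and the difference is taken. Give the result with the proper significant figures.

4.27 × 10³ °C

43.9 × 98.9 = 4341.71 → 4.34 × 10³ °C (3 s.f., last digit at the 10^1 place).
32.7 × 2.082 = 68.0814 → 68.1 °C (3 s.f., last digit at the 10^-1 place).
Difference: 4273.6286 °C; keep the coarser place, 10^1.
Result: 4.27 × 10³ °C.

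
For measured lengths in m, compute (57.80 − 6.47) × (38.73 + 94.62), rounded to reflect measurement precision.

57.80 − 6.47 = 51.33, limited to 2 d.p. → 4 s.f.; 38.73 + 94.62 = 133.35, limited to 2 d.p. → 5 s.f.
Carrying full precision, 51.33 × 133.35 = 6844.8555; keep min(4, 5) = 4 s.f.
Rounded to 4 significant figures: 6845 m².

6845 m²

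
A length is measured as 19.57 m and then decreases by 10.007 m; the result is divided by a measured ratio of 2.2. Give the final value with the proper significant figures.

19.57 m − 10.007 m = 9.563 m; the difference is limited to 2 decimal places (3 s.f.).
Carrying full precision, 9.563 ÷ 2.2 = 4.34681818182… m; 2.2 has 2 s.f., so the result keeps min(3, 2) = 2 s.f.
Rounded to 2 significant figures: 4.3 m.

4.3 m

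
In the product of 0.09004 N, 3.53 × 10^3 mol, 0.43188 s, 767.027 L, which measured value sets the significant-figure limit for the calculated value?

3.53 × 10^3 mol

0.09004 N → 4 s.f.; 3.53 × 10^3 mol → 3 s.f.; 0.43188 s → 5 s.f.; 767.027 L → 6 s.f.
The fewest is 3 significant figures, from 3.53 × 10^3 mol.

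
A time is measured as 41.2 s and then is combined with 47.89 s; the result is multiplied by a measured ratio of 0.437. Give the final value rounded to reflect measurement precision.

41.2 s + 47.89 s = 89.09 s; the sum is limited to 1 decimal place (3 s.f.).
Carrying full precision, 89.09 × 0.437 = 38.93233 s; 0.437 has 3 s.f., so the result keeps min(3, 3) = 3 s.f.
Rounded to 3 significant figures: 38.9 s.

38.9 s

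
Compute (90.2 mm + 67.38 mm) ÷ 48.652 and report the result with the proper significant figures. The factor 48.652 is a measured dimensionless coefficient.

3.239 mm

90.2 mm + 67.38 mm = 157.58 mm; the sum is limited to 1 decimal place (4 s.f.).
Carrying full precision, 157.58 ÷ 48.652 = 3.23892131875… mm; 48.652 has 5 s.f., so the result keeps min(4, 5) = 4 s.f.
Rounded to 4 significant figures: 3.239 mm.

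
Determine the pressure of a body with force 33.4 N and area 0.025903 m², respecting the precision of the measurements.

1.29 × 10³ Pa

pressure = 33.4 N ÷ 0.025903 m² = 1289.42593522… Pa.
33.4 has 3 significant figures; 0.025903 has 5.
Division/multiplication keeps the fewest: 3 significant figures.
Rounded: 1.29 × 10³ Pa.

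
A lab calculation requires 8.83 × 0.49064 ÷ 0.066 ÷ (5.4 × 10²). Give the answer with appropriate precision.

8.83 × 0.49064 ÷ 0.066 ÷ (5.4 × 10²) = 0.121558675645…
Multiplication/division keeps the fewest significant figures: 8.83 → 3 s.f., 0.49064 → 5 s.f., 0.066 → 2 s.f., 5.4 × 10² → 2 s.f.; limit is 2.
Rounded to 2 significant figures: 0.12.

0.12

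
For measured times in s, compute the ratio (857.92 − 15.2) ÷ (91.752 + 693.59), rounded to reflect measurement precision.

1.073

857.92 − 15.2 = 842.72, limited to 1 d.p. → 4 s.f.; 91.752 + 693.59 = 785.342, limited to 2 d.p. → 5 s.f.
Carrying full precision, 842.72 ÷ 785.342 = 1.07306116316…; keep min(4, 5) = 4 s.f.
Rounded to 4 significant figures: 1.073.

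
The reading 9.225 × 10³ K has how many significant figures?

9.225 × 10³: in scientific notation every digit of the coefficient is significant.

4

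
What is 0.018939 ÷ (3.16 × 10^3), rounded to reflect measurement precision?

5.99 × 10^-6

0.018939 ÷ (3.16 × 10^3) = 0.00000599335443038…
Multiplication/division keeps the fewest significant figures: 0.018939 → 5 s.f., 3.16 × 10^3 → 3 s.f.; limit is 3.
Rounded to 3 significant figures: 5.99 × 10^-6.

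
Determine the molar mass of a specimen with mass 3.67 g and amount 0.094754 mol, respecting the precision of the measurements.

molar mass = 3.67 g ÷ 0.094754 mol = 38.7318741161… g/mol.
3.67 has 3 significant figures; 0.094754 has 5.
Division/multiplication keeps the fewest: 3 significant figures.
Rounded: 38.7 g/mol.

38.7 g/mol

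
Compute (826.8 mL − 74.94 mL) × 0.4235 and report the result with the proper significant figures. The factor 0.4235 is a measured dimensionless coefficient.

318.4 mL

826.8 mL − 74.94 mL = 751.86 mL; the difference is limited to 1 decimal place (4 s.f.).
Carrying full precision, 751.86 × 0.4235 = 318.41271 mL; 0.4235 has 4 s.f., so the result keeps min(4, 4) = 4 s.f.
Rounded to 4 significant figures: 318.4 mL.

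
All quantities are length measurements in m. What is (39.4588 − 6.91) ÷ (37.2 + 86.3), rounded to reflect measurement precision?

39.4588 − 6.91 = 32.5488, limited to 2 d.p. → 4 s.f.; 37.2 + 86.3 = 123.5, limited to 1 d.p. → 4 s.f.
Carrying full precision, 32.5488 ÷ 123.5 = 0.263553036437…; keep min(4, 4) = 4 s.f.
Rounded to 4 significant figures: 2.636 × 10^-1.

2.636 × 10^-1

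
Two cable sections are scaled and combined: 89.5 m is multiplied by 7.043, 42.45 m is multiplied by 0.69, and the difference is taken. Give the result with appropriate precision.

89.5 × 7.043 = 630.3485 → 630. m (3 s.f., last digit at the 10^0 place).
42.45 × 0.69 = 29.2905 → 29 m (2 s.f., last digit at the 10^0 place).
Difference: 601.058 m; keep the coarser place, 10^0.
Result: 601 m.

601 m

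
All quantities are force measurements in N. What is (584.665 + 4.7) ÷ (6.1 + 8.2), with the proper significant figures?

41.2

584.665 + 4.7 = 589.365, limited to 1 d.p. → 4 s.f.; 6.1 + 8.2 = 14.3, limited to 1 d.p. → 3 s.f.
Carrying full precision, 589.365 ÷ 14.3 = 41.2143356643…; keep min(4, 3) = 3 s.f.
Rounded to 3 significant figures: 41.2.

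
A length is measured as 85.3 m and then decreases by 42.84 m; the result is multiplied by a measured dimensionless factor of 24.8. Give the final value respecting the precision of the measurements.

85.3 m − 42.84 m = 42.46 m; the difference is limited to 1 decimal place (3 s.f.).
Carrying full precision, 42.46 × 24.8 = 1053.008 m; 24.8 has 3 s.f., so the result keeps min(3, 3) = 3 s.f.
Rounded to 3 significant figures: 1.05 × 10³ m.

1.05 × 10³ m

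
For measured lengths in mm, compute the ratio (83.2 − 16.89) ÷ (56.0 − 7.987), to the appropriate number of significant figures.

1.38

83.2 − 16.89 = 66.31, limited to 1 d.p. → 3 s.f.; 56.0 − 7.987 = 48.013, limited to 1 d.p. → 3 s.f.
Carrying full precision, 66.31 ÷ 48.013 = 1.38108428967…; keep min(3, 3) = 3 s.f.
Rounded to 3 significant figures: 1.38.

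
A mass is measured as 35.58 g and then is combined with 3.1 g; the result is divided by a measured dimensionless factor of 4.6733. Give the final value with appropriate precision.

35.58 g + 3.1 g = 38.68 g; the sum is limited to 1 decimal place (3 s.f.).
Carrying full precision, 38.68 ÷ 4.6733 = 8.27680653928… g; 4.6733 has 5 s.f., so the result keeps min(3, 5) = 3 s.f.
Rounded to 3 significant figures: 8.28 g.

8.28 g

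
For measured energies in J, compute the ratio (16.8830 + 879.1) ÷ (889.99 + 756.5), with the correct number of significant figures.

0.5442

16.8830 + 879.1 = 895.9830, limited to 1 d.p. → 4 s.f.; 889.99 + 756.5 = 1646.49, limited to 1 d.p. → 5 s.f.
Carrying full precision, 895.9830 ÷ 1646.49 = 0.544177614197…; keep min(4, 5) = 4 s.f.
Rounded to 4 significant figures: 0.5442.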